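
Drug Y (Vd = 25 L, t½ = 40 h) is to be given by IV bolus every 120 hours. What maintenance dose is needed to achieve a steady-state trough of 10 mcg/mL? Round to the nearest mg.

τ/t½ = 120/40 ≈ 3, so f = (1/2)^(120/40) ≈ 0.125000.
Cmin,ss = (D/Vd)·f/(1−f), so D = Cmin,ss·Vd·(1−f)/f.
D = 10 × 25 × (1−f)/f ≈ 10 × 25 × 7.00000 ≈ 1750.00 mg.

1750 mg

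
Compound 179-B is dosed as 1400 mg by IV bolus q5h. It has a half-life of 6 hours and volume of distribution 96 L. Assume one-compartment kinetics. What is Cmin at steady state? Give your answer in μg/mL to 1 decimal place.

τ/t½ = 5/6 ≈ 0.83333, so fraction remaining f = (1/2)^(5/6) ≈ 0.5612.
Accumulation ratio R = 1/(1 − f) ≈ 1/0.4388 ≈ 2.2789.
Single-dose peak C₀ = D/Vd = 1400/96 ≈ 14.583 μg/mL.
Cmax,ss = C₀/(1 − f) ≈ 14.583/0.4388 ≈ 33.234 μg/mL.
One interval later, Cmin,ss = Cmax,ss·e^(−kτ) ≈ 33.234 × 0.5612 ≈ 18.651 μg/mL.

18.7 μg/mL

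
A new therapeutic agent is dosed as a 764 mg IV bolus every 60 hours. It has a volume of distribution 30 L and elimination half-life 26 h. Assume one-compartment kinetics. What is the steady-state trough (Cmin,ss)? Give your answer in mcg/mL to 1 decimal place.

6.4 mcg/mL

τ/t½ = 60/26 ≈ 2.3077, so fraction remaining f = (1/2)^(60/26) ≈ 0.2020.
Single-dose peak C₀ = D/Vd = 764/30 ≈ 25.467 mcg/mL.
Steady-state trough Cmin,ss = C₀·f/(1−f) ≈ 25.467 × 0.2020/0.7980 ≈ 6.447 mcg/mL.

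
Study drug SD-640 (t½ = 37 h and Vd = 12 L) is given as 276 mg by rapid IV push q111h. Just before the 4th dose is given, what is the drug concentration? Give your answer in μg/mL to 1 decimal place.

f = (1/2)^(τ/t½) = (1/2)^(111/37) ≈ 0.1250.
C₀ = D/Vd = 276/12 ≈ 23.000 μg/mL.
Before the 4th dose, 3 doses have been given. Superposition: Cmin = C₀·(f + f² + … + f^3).
≈ 23.000 × (0.1250 + 0.0156 + 0.0020) ≈ 23.000 × 0.1426 ≈ 3.280 μg/mL.

3.3 μg/mL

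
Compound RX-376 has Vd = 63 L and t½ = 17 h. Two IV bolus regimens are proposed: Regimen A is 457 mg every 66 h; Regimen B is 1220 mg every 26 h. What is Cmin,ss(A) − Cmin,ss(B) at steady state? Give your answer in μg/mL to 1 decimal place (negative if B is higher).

-9.7 μg/mL

Regimen A: f = (1/2)^(66/17) ≈ 0.0678; Cmin,ss = (457/63)·f/(1−f) ≈ 0.528 μg/mL.
Regimen B: f = (1/2)^(26/17) ≈ 0.3464; Cmin,ss = (1220/63)·f/(1−f) ≈ 10.263 μg/mL.
Difference ≈ 0.528 − 10.263 ≈ -9.735 μg/mL.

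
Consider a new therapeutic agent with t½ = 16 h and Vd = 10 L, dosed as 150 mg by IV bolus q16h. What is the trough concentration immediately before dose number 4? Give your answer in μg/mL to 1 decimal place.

13.1 μg/mL

f = (1/2)^(τ/t½) = (1/2)^(16/16) ≈ 0.5000.
C₀ = D/Vd = 150/10 ≈ 15.000 μg/mL.
Before the 4th dose, 3 doses have been given. Superposition: Cmin = C₀·(f + f² + … + f^3).
≈ 15.000 × (0.5000 + 0.2500 + 0.1250) ≈ 15.000 × 0.8750 ≈ 13.125 μg/mL.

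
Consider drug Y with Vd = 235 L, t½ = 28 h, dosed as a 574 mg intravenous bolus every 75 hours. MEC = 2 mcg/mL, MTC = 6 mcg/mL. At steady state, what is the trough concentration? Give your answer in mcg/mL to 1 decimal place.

0.5 mcg/mL

k = ln2/t½ = ln2/28 ≈ 0.024755 h⁻¹; fraction remaining f = e^(−kτ) = e^(−0.024755×75) ≈ 0.1562.
Accumulation ratio R = 1/(1 − f) ≈ 1/0.8438 ≈ 1.1851.
Each bolus raises the concentration by D/Vd = 574/235 ≈ 2.443 mcg/mL.
Steady-state peak Cmax,ss = C₀·R ≈ 2.443 × 1.1851 ≈ 2.895 mcg/mL.
Steady-state trough Cmin,ss = Cmax,ss·f ≈ 2.895 × 0.1562 ≈ 0.452 mcg/mL.
Trough 0.5 mcg/mL vs MEC 2 mcg/mL: subtherapeutic.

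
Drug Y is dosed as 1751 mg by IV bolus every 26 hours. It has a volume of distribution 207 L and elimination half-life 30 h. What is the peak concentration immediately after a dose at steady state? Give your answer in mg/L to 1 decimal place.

k = ln2/t½ = ln2/30 ≈ 0.023105 h⁻¹; fraction remaining f = e^(−kτ) = e^(−0.023105×26) ≈ 0.5484.
Accumulation ratio R = 1/(1 − f) ≈ 1/0.4516 ≈ 2.2143.
Single-dose peak C₀ = D/Vd = 1751/207 ≈ 8.459 mg/L.
Steady-state peak Cmax,ss = C₀·R ≈ 8.459 × 2.2143 ≈ 18.731 mg/L.

18.7 mg/L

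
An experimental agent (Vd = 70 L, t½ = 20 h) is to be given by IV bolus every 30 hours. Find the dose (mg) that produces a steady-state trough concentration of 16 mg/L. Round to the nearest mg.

τ/t½ = 30/20 ≈ 1.5, so f = (1/2)^(30/20) ≈ 0.353553.
Cmin,ss = (D/Vd)·f/(1−f), so D = Cmin,ss·Vd·(1−f)/f.
D = 16 × 70 × (1−f)/f ≈ 16 × 70 × 1.82843 ≈ 2047.84 mg.

2048 mg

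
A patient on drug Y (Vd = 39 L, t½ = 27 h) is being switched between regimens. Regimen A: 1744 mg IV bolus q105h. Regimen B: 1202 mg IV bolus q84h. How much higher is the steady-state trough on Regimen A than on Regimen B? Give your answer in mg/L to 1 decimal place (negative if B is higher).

Regimen A: f = (1/2)^(105/27) ≈ 0.0675; Cmin,ss = (1744/39)·f/(1−f) ≈ 3.237 mg/L.
Regimen B: f = (1/2)^(84/27) ≈ 0.1157; Cmin,ss = (1202/39)·f/(1−f) ≈ 4.032 mg/L.
Difference ≈ 3.237 − 4.032 ≈ -0.795 mg/L.

-0.8 mg/L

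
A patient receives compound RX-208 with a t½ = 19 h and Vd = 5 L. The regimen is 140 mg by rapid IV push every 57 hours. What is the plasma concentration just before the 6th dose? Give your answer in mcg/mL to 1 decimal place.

4.0 mcg/mL

f = (1/2)^(τ/t½) = (1/2)^(57/19) ≈ 0.1250.
C₀ = D/Vd = 140/5 ≈ 28.000 mcg/mL.
Before the 6th dose, 5 doses have been given. Superposition: Cmin = C₀·(f + f² + … + f^5).
≈ 28.000 × (0.1250 + 0.0156 + 0.0020 + 0.0002 + 0.0000) ≈ 28.000 × 0.1428 ≈ 3.998 mcg/mL.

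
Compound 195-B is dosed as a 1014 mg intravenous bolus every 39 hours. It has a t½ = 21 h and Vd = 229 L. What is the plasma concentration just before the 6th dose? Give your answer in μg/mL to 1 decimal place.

f = (1/2)^(τ/t½) = (1/2)^(39/21) ≈ 0.2760.
C₀ = D/Vd = 1014/229 ≈ 4.428 μg/mL.
Before the 6th dose, 5 doses have been given. Superposition: Cmin = C₀·(f + f² + … + f^5).
≈ 4.428 × (0.2760 + 0.0762 + 0.0210 + 0.0058 + 0.0016) ≈ 4.428 × 0.3806 ≈ 1.685 μg/mL.

1.7 μg/mL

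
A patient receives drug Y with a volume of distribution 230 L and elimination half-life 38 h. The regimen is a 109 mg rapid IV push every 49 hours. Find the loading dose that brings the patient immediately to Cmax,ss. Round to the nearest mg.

184 mg

f = (1/2)^(49/38) ≈ 0.409100; accumulation ratio R = 1/(1−f) ≈ 1.69233.
Loading dose to hit Cmax,ss on first dose: D_load = D_maint·R ≈ 109 × 1.69233 ≈ 184.46 mg.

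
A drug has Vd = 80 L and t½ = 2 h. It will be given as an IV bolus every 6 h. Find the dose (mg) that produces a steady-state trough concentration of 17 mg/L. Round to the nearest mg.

9520 mg

τ/t½ = 6/2 ≈ 3, so f = (1/2)^(6/2) ≈ 0.125000.
Cmin,ss = (D/Vd)·f/(1−f), so D = Cmin,ss·Vd·(1−f)/f.
D = 17 × 80 × (1−f)/f ≈ 17 × 80 × 7.00000 ≈ 9520.00 mg.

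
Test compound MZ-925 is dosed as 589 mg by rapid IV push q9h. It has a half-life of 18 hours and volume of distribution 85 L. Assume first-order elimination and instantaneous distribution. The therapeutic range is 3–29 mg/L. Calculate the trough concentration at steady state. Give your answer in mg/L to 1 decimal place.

τ/t½ = 9/18 ≈ 0.5, so fraction remaining f = (1/2)^(9/18) ≈ 0.7071.
Each bolus raises the concentration by D/Vd = 589/85 ≈ 6.929 mg/L.
Steady-state trough Cmin,ss = C₀·f/(1−f) ≈ 6.929 × 0.7071/0.2929 ≈ 16.728 mg/L.
Trough 16.7 mg/L vs MEC 3 mg/L: adequate.

16.7 mg/L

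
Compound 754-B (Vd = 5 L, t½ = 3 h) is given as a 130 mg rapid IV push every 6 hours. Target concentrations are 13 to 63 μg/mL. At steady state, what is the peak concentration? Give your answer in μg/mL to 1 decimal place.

34.7 μg/mL

The dosing interval is 2 half-lives, so f = 2^(−2) = 0.25.
Accumulation ratio R = 1/(1 − f) = 1/0.75 = 4/3.
Single-dose peak C₀ = D/Vd = 130/5 = 26 μg/mL.
Steady-state peak Cmax,ss = C₀·R = 26 × 4/3 ≈ 34.667 μg/mL.
Peak 34.7 μg/mL vs MTC 63 μg/mL: below toxic threshold.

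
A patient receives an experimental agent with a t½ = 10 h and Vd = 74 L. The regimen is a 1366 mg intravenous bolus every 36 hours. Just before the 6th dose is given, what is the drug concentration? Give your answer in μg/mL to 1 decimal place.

1.7 μg/mL

f = (1/2)^(τ/t½) = (1/2)^(36/10) ≈ 0.0825.
C₀ = D/Vd = 1366/74 ≈ 18.459 μg/mL.
Before the 6th dose, 5 doses have been given. Superposition: Cmin = C₀·(f + f² + … + f^5).
≈ 18.459 × (0.0825 + 0.0068 + 0.0006 + 0.0000 + 0.0000) ≈ 18.459 × 0.0899 ≈ 1.659 μg/mL.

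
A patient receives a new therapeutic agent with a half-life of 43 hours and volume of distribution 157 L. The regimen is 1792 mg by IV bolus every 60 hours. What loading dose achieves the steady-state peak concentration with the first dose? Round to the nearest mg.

2891 mg

f = (1/2)^(60/43) ≈ 0.380153; accumulation ratio R = 1/(1−f) ≈ 1.61330.
Loading dose to hit Cmax,ss on first dose: D_load = D_maint·R ≈ 1792 × 1.61330 ≈ 2891.03 mg.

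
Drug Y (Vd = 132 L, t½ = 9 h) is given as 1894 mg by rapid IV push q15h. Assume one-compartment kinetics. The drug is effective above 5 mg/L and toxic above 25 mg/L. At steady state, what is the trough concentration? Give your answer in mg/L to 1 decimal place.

6.6 mg/L

k = ln2/t½ = ln2/9 ≈ 0.077016 h⁻¹; fraction remaining f = e^(−kτ) = e^(−0.077016×15) ≈ 0.3150.
Single-dose peak C₀ = D/Vd = 1894/132 ≈ 14.348 mg/L.
Steady-state trough Cmin,ss = C₀·f/(1−f) ≈ 14.348 × 0.3150/0.6850 ≈ 6.598 mg/L.
Trough 6.6 mg/L vs MEC 5 mg/L: adequate.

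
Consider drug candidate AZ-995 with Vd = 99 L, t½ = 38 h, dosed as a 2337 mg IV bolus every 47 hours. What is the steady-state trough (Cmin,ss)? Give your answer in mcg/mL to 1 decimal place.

k = ln2/t½ = ln2/38 ≈ 0.018241 h⁻¹; fraction remaining f = e^(−kτ) = e^(−0.018241×47) ≈ 0.4243.
Accumulation ratio R = 1/(1 − f) ≈ 1/0.5757 ≈ 1.7370.
Each bolus raises the concentration by D/Vd = 2337/99 ≈ 23.606 mcg/mL.
Steady-state peak Cmax,ss = C₀·R ≈ 23.606 × 1.7370 ≈ 41.004 mcg/mL.
Steady-state trough Cmin,ss = Cmax,ss·f ≈ 41.004 × 0.4243 ≈ 17.398 mcg/mL.

17.4 mcg/mL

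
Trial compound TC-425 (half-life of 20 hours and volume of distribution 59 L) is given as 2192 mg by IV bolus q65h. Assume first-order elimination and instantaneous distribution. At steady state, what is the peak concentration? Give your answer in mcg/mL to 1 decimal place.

41.5 mcg/mL

τ/t½ = 65/20 ≈ 3.25, so fraction remaining f = (1/2)^(65/20) ≈ 0.1051.
Accumulation ratio R = 1/(1 − f) ≈ 1/0.8949 ≈ 1.1174.
Each bolus raises the concentration by D/Vd = 2192/59 ≈ 37.153 mcg/mL.
Steady-state peak Cmax,ss = C₀·R ≈ 37.153 × 1.1174 ≈ 41.515 mcg/mL.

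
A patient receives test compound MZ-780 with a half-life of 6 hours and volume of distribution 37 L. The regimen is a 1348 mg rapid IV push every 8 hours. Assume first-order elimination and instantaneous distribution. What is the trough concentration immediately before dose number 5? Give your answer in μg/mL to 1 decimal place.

f = (1/2)^(τ/t½) = (1/2)^(8/6) ≈ 0.3969.
C₀ = D/Vd = 1348/37 ≈ 36.432 μg/mL.
Before the 5th dose, 4 doses have been given. Superposition: Cmin = C₀·(f + f² + … + f^4).
≈ 36.432 × (0.3969 + 0.1575 + 0.0625 + 0.0248) ≈ 36.432 × 0.6417 ≈ 23.378 μg/mL.

23.4 μg/mL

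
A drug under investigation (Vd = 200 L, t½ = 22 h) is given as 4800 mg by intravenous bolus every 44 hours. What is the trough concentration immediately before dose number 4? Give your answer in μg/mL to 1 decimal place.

f = (1/2)^(τ/t½) = (1/2)^(44/22) ≈ 0.2500.
C₀ = D/Vd = 4800/200 ≈ 24.000 μg/mL.
Before the 4th dose, 3 doses have been given. Superposition: Cmin = C₀·(f + f² + … + f^3).
≈ 24.000 × (0.2500 + 0.0625 + 0.0156) ≈ 24.000 × 0.3281 ≈ 7.874 μg/mL.

7.9 μg/mL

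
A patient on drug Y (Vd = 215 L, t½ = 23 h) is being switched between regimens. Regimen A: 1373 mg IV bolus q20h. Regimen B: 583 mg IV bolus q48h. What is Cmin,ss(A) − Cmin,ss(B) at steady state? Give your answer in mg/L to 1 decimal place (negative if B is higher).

Regimen A: f = (1/2)^(20/23) ≈ 0.5473; Cmin,ss = (1373/215)·f/(1−f) ≈ 7.721 mg/L.
Regimen B: f = (1/2)^(48/23) ≈ 0.2354; Cmin,ss = (583/215)·f/(1−f) ≈ 0.835 mg/L.
Difference ≈ 7.721 − 0.835 ≈ 6.886 mg/L.

6.9 mg/L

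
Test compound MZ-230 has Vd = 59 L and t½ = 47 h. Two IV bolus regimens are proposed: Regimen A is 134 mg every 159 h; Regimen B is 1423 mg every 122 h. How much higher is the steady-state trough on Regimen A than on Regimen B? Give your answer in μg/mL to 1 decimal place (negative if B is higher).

-4.5 μg/mL

Regimen A: f = (1/2)^(159/47) ≈ 0.0959; Cmin,ss = (134/59)·f/(1−f) ≈ 0.241 μg/mL.
Regimen B: f = (1/2)^(122/47) ≈ 0.1654; Cmin,ss = (1423/59)·f/(1−f) ≈ 4.780 μg/mL.
Difference ≈ 0.241 − 4.780 ≈ -4.539 μg/mL.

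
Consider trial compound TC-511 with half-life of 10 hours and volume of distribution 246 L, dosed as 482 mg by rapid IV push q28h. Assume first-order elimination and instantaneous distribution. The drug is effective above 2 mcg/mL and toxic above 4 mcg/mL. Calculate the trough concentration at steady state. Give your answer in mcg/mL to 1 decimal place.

0.3 mcg/mL

Over one 28-h interval, 28/10 ≈ 2.8 half-lives elapse, leaving f ≈ 0.1436 of each dose.
Each bolus raises the concentration by D/Vd = 482/246 ≈ 1.959 mcg/mL.
Steady-state trough Cmin,ss = C₀·f/(1−f) ≈ 1.959 × 0.1436/0.8564 ≈ 0.328 mcg/mL.
Trough 0.3 mcg/mL vs MEC 2 mcg/mL: subtherapeutic.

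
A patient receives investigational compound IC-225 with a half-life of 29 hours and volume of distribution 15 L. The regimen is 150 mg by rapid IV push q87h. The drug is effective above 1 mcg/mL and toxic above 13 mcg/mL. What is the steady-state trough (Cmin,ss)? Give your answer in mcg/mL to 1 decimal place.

τ = 87 h = 3 half-lives, so f = (1/2)^3 = 0.125.
Accumulation ratio R = 1/(1 − f) = 1/0.875 = 8/7.
Single-dose peak C₀ = D/Vd = 150/15 = 10 mcg/mL.
Steady-state peak Cmax,ss = C₀·R = 10 × 8/7 ≈ 11.429 mcg/mL.
Steady-state trough Cmin,ss = Cmax,ss·f ≈ 11.429 × 0.125 ≈ 1.429 mcg/mL.
Trough 1.4 mcg/mL vs MEC 1 mcg/mL: adequate.

1.4 mcg/mL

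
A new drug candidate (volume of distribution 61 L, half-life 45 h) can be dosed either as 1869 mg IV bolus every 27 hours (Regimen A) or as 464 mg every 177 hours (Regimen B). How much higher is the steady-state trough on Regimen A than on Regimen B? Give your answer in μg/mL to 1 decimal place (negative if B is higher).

58.9 μg/mL

Regimen A: f = (1/2)^(27/45) ≈ 0.6598; Cmin,ss = (1869/61)·f/(1−f) ≈ 59.423 μg/mL.
Regimen B: f = (1/2)^(177/45) ≈ 0.0655; Cmin,ss = (464/61)·f/(1−f) ≈ 0.533 μg/mL.
Difference ≈ 59.423 − 0.533 ≈ 58.890 μg/mL.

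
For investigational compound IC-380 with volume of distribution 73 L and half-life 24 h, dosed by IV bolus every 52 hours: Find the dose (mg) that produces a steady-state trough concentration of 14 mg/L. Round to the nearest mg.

τ/t½ = 52/24 ≈ 2.1667, so f = (1/2)^(52/24) ≈ 0.222725.
Cmin,ss = (D/Vd)·f/(1−f), so D = Cmin,ss·Vd·(1−f)/f.
D = 14 × 73 × (1−f)/f ≈ 14 × 73 × 3.48984 ≈ 3566.62 mg.

3567 mg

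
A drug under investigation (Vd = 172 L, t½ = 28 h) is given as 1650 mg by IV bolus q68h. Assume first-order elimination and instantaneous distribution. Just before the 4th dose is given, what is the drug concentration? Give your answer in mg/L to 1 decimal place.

f = (1/2)^(τ/t½) = (1/2)^(68/28) ≈ 0.1857.
C₀ = D/Vd = 1650/172 ≈ 9.593 mg/L.
Before the 4th dose, 3 doses have been given. Superposition: Cmin = C₀·(f + f² + … + f^3).
≈ 9.593 × (0.1857 + 0.0345 + 0.0064) ≈ 9.593 × 0.2266 ≈ 2.174 mg/L.

2.2 mg/L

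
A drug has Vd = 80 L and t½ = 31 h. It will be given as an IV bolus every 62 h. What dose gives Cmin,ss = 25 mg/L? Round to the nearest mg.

6000 mg

τ/t½ = 62/31 ≈ 2, so f = (1/2)^(62/31) ≈ 0.250000.
Cmin,ss = (D/Vd)·f/(1−f), so D = Cmin,ss·Vd·(1−f)/f.
D = 25 × 80 × (1−f)/f ≈ 25 × 80 × 3.00000 ≈ 6000.00 mg.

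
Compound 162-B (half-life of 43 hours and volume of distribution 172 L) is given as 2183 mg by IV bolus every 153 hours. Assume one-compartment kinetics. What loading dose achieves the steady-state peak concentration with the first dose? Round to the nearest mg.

f = (1/2)^(153/43) ≈ 0.084897; accumulation ratio R = 1/(1−f) ≈ 1.09277.
Loading dose to hit Cmax,ss on first dose: D_load = D_maint·R ≈ 2183 × 1.09277 ≈ 2385.52 mg.

2386 mg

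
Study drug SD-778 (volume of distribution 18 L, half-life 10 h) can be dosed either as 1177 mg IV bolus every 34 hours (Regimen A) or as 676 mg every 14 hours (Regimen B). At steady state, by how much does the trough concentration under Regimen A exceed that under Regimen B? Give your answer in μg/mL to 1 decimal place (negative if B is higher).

-16.1 μg/mL

Regimen A: f = (1/2)^(34/10) ≈ 0.0947; Cmin,ss = (1177/18)·f/(1−f) ≈ 6.840 μg/mL.
Regimen B: f = (1/2)^(14/10) ≈ 0.3789; Cmin,ss = (676/18)·f/(1−f) ≈ 22.911 μg/mL.
Difference ≈ 6.840 − 22.911 ≈ -16.071 μg/mL.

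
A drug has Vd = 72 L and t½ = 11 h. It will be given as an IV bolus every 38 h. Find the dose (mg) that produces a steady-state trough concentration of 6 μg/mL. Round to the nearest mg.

τ/t½ = 38/11 ≈ 3.4545, so f = (1/2)^(38/11) ≈ 0.091218.
Cmin,ss = (D/Vd)·f/(1−f), so D = Cmin,ss·Vd·(1−f)/f.
D = 6 × 72 × (1−f)/f ≈ 6 × 72 × 9.96275 ≈ 4303.91 mg.

4304 mg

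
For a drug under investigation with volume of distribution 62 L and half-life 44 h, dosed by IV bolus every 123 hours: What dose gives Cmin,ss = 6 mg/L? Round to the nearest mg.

2211 mg

τ/t½ = 123/44 ≈ 2.7955, so f = (1/2)^(123/44) ≈ 0.144040.
Cmin,ss = (D/Vd)·f/(1−f), so D = Cmin,ss·Vd·(1−f)/f.
D = 6 × 62 × (1−f)/f ≈ 6 × 62 × 5.94252 ≈ 2210.62 mg.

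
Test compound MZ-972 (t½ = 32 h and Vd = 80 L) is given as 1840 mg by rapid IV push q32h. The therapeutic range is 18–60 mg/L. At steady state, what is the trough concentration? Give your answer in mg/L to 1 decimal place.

23.0 mg/L

τ = 32 h = 1 half-life, so f = (1/2)^1 = 0.5.
Accumulation ratio R = 1/(1 − f) = 1/0.5 = 2/1.
Single-dose peak C₀ = D/Vd = 1840/80 = 23 mg/L.
Steady-state peak Cmax,ss = C₀·R = 23 × 2/1 ≈ 46.000 mg/L.
Steady-state trough Cmin,ss = Cmax,ss·f ≈ 46.000 × 0.5 ≈ 23.000 mg/L.
Trough 23.0 mg/L vs MEC 18 mg/L: adequate.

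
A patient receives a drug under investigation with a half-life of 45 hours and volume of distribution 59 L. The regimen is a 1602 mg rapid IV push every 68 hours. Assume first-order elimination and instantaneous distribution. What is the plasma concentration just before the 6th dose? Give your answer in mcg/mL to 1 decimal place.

f = (1/2)^(τ/t½) = (1/2)^(68/45) ≈ 0.3508.
C₀ = D/Vd = 1602/59 ≈ 27.153 mcg/mL.
Before the 6th dose, 5 doses have been given. Superposition: Cmin = C₀·(f + f² + … + f^5).
≈ 27.153 × (0.3508 + 0.1231 + 0.0432 + 0.0151 + 0.0053) ≈ 27.153 × 0.5375 ≈ 14.595 mcg/mL.

14.6 mcg/mL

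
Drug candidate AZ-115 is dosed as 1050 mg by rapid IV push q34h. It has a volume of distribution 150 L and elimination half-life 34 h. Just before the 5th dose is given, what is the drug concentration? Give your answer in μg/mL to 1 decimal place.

f = (1/2)^(τ/t½) = (1/2)^(34/34) ≈ 0.5000.
C₀ = D/Vd = 1050/150 ≈ 7.000 μg/mL.
Before the 5th dose, 4 doses have been given. Superposition: Cmin = C₀·(f + f² + … + f^4).
≈ 7.000 × (0.5000 + 0.2500 + 0.1250 + 0.0625) ≈ 7.000 × 0.9375 ≈ 6.562 μg/mL.

6.6 μg/mL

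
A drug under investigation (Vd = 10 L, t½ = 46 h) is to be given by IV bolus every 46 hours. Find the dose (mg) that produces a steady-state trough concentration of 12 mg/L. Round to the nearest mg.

τ/t½ = 46/46 ≈ 1, so f = (1/2)^(46/46) ≈ 0.500000.
Cmin,ss = (D/Vd)·f/(1−f), so D = Cmin,ss·Vd·(1−f)/f.
D = 12 × 10 × (1−f)/f ≈ 12 × 10 × 1.00000 ≈ 120.00 mg.

120 mg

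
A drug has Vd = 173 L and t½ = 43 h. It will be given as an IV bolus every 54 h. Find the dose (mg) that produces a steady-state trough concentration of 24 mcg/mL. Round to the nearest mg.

τ/t½ = 54/43 ≈ 1.2558, so f = (1/2)^(54/43) ≈ 0.418757.
Cmin,ss = (D/Vd)·f/(1−f), so D = Cmin,ss·Vd·(1−f)/f.
D = 24 × 173 × (1−f)/f ≈ 24 × 173 × 1.38802 ≈ 5763.06 mg.

5763 mg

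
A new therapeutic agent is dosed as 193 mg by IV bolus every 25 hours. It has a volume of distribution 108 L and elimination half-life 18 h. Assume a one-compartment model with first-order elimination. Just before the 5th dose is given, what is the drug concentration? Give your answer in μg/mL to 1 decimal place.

1.1 μg/mL

f = (1/2)^(τ/t½) = (1/2)^(25/18) ≈ 0.3819.
C₀ = D/Vd = 193/108 ≈ 1.787 μg/mL.
Before the 5th dose, 4 doses have been given. Superposition: Cmin = C₀·(f + f² + … + f^4).
≈ 1.787 × (0.3819 + 0.1458 + 0.0557 + 0.0213) ≈ 1.787 × 0.6047 ≈ 1.081 μg/mL.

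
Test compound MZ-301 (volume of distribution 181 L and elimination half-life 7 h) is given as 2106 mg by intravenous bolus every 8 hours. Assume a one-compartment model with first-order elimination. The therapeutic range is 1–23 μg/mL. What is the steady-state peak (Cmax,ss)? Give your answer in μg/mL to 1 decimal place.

Over one 8-h interval, 8/7 ≈ 1.1429 half-lives elapse, leaving f ≈ 0.4529 of each dose.
Accumulation ratio R = 1/(1 − f) ≈ 1/0.5471 ≈ 1.8278.
Single-dose peak C₀ = D/Vd = 2106/181 ≈ 11.635 μg/mL.
Cmax,ss = C₀/(1 − f) ≈ 11.635/0.5471 ≈ 21.267 μg/mL.
Peak 21.3 μg/mL vs MTC 23 μg/mL: below toxic threshold.

21.3 μg/mL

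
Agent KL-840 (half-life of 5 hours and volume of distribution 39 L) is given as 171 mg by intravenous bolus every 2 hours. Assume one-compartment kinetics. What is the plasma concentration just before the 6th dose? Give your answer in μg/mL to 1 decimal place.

f = (1/2)^(τ/t½) = (1/2)^(2/5) ≈ 0.7579.
C₀ = D/Vd = 171/39 ≈ 4.385 μg/mL.
Before the 6th dose, 5 doses have been given. Superposition: Cmin = C₀·(f + f² + … + f^5).
≈ 4.385 × (0.7579 + 0.5744 + 0.4353 + 0.3299 + 0.2501) ≈ 4.385 × 2.3476 ≈ 10.294 μg/mL.

10.3 μg/mL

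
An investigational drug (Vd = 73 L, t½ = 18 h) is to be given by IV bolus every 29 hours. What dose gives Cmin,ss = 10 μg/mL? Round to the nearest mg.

1500 mg

τ/t½ = 29/18 ≈ 1.6111, so f = (1/2)^(29/18) ≈ 0.327346.
Cmin,ss = (D/Vd)·f/(1−f), so D = Cmin,ss·Vd·(1−f)/f.
D = 10 × 73 × (1−f)/f ≈ 10 × 73 × 2.05487 ≈ 1500.06 mg.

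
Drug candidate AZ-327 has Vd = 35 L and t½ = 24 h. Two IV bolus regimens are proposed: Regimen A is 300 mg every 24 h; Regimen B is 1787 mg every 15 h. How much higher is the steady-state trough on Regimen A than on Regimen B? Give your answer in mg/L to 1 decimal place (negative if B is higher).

-85.6 mg/L

Regimen A: f = (1/2)^(24/24) ≈ 0.5000; Cmin,ss = (300/35)·f/(1−f) ≈ 8.571 mg/L.
Regimen B: f = (1/2)^(15/24) ≈ 0.6484; Cmin,ss = (1787/35)·f/(1−f) ≈ 94.157 mg/L.
Difference ≈ 8.571 − 94.157 ≈ -85.586 mg/L.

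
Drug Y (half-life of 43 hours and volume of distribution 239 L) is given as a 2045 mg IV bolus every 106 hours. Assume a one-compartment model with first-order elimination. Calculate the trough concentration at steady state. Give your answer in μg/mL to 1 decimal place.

Over one 106-h interval, 106/43 ≈ 2.4651 half-lives elapse, leaving f ≈ 0.1811 of each dose.
At steady state, accumulation factor R = 1/(1 − e^(−kτ)) ≈ 1.2212.
Single-dose peak C₀ = D/Vd = 2045/239 ≈ 8.556 μg/mL.
Cmax,ss = C₀/(1 − f) ≈ 8.556/0.8189 ≈ 10.448 μg/mL.
Steady-state trough Cmin,ss = Cmax,ss·f ≈ 10.448 × 0.1811 ≈ 1.892 μg/mL.

1.9 μg/mL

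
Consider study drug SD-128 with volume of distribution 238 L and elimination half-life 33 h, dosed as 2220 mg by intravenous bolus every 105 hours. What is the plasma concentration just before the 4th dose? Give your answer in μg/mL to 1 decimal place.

1.2 μg/mL

f = (1/2)^(τ/t½) = (1/2)^(105/33) ≈ 0.1102.
C₀ = D/Vd = 2220/238 ≈ 9.328 μg/mL.
Before the 4th dose, 3 doses have been given. Superposition: Cmin = C₀·(f + f² + … + f^3).
≈ 9.328 × (0.1102 + 0.0121 + 0.0013) ≈ 9.328 × 0.1236 ≈ 1.153 μg/mL.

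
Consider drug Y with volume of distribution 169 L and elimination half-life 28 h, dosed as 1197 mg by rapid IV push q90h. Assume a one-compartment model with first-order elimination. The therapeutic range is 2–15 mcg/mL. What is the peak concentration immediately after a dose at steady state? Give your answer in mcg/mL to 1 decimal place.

7.9 mcg/mL

k = ln2/t½ = ln2/28 ≈ 0.024755 h⁻¹; fraction remaining f = e^(−kτ) = e^(−0.024755×90) ≈ 0.1077.
Accumulation ratio R = 1/(1 − f) ≈ 1/0.8923 ≈ 1.1207.
Single-dose peak C₀ = D/Vd = 1197/169 ≈ 7.083 mcg/mL.
Cmax,ss = C₀/(1 − f) ≈ 7.083/0.8923 ≈ 7.938 mcg/mL.
Peak 7.9 mcg/mL vs MTC 15 mcg/mL: below toxic threshold.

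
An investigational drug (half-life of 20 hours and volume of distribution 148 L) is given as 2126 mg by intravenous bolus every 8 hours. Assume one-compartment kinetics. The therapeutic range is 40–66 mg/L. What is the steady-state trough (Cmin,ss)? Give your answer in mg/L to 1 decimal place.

k = ln2/t½ = ln2/20 ≈ 0.034657 h⁻¹; fraction remaining f = e^(−kτ) = e^(−0.034657×8) ≈ 0.7579.
At steady state, accumulation factor R = 1/(1 − e^(−kτ)) ≈ 4.1305.
Each bolus raises the concentration by D/Vd = 2126/148 ≈ 14.365 mg/L.
Cmax,ss = C₀/(1 − f) ≈ 14.365/0.2421 ≈ 59.335 mg/L.
One interval later, Cmin,ss = Cmax,ss·e^(−kτ) ≈ 59.335 × 0.7579 ≈ 44.970 mg/L.
Trough 45.0 mg/L vs MEC 40 mg/L: adequate.

45.0 mg/L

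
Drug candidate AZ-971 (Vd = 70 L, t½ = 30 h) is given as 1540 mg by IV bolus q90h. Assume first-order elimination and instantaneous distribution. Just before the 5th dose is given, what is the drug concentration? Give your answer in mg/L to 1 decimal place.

3.1 mg/L

f = (1/2)^(τ/t½) = (1/2)^(90/30) ≈ 0.1250.
C₀ = D/Vd = 1540/70 ≈ 22.000 mg/L.
Before the 5th dose, 4 doses have been given. Superposition: Cmin = C₀·(f + f² + … + f^4).
≈ 22.000 × (0.1250 + 0.0156 + 0.0020 + 0.0002) ≈ 22.000 × 0.1428 ≈ 3.142 mg/L.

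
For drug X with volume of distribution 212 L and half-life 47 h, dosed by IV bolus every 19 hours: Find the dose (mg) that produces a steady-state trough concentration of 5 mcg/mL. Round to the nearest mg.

τ/t½ = 19/47 ≈ 0.40426, so f = (1/2)^(19/47) ≈ 0.755626.
Cmin,ss = (D/Vd)·f/(1−f), so D = Cmin,ss·Vd·(1−f)/f.
D = 5 × 212 × (1−f)/f ≈ 5 × 212 × 0.32341 ≈ 342.81 mg.

343 mg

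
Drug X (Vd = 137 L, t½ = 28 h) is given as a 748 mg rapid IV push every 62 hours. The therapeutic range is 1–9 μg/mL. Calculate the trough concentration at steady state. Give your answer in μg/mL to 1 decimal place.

Over one 62-h interval, 62/28 ≈ 2.2143 half-lives elapse, leaving f ≈ 0.2155 of each dose.
Accumulation ratio R = 1/(1 − f) ≈ 1/0.7845 ≈ 1.2747.
Single-dose peak C₀ = D/Vd = 748/137 ≈ 5.460 μg/mL.
Cmax,ss = C₀/(1 − f) ≈ 5.460/0.7845 ≈ 6.960 μg/mL.
One interval later, Cmin,ss = Cmax,ss·e^(−kτ) ≈ 6.960 × 0.2155 ≈ 1.500 μg/mL.
Trough 1.5 μg/mL vs MEC 1 μg/mL: adequate.

1.5 μg/mL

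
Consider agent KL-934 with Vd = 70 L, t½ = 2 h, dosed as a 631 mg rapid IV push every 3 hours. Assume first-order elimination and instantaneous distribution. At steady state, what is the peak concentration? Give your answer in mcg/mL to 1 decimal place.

τ/t½ = 3/2 ≈ 1.5, so fraction remaining f = (1/2)^(3/2) ≈ 0.3536.
At steady state, accumulation factor R = 1/(1 − e^(−kτ)) ≈ 1.5470.
Single-dose peak C₀ = D/Vd = 631/70 ≈ 9.014 mcg/mL.
Steady-state peak Cmax,ss = C₀·R ≈ 9.014 × 1.5470 ≈ 13.945 mcg/mL.

13.9 mcg/mL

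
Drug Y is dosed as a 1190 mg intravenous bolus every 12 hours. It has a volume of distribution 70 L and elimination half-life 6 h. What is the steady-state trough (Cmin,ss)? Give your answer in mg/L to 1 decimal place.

The dosing interval is 2 half-lives, so f = 2^(−2) = 0.25.
Accumulation ratio R = 1/(1 − f) = 1/0.75 = 4/3.
Single-dose peak C₀ = D/Vd = 1190/70 = 17 mg/L.
Steady-state peak Cmax,ss = C₀·R = 17 × 4/3 ≈ 22.667 mg/L.
Steady-state trough Cmin,ss = Cmax,ss·f ≈ 22.667 × 0.25 ≈ 5.667 mg/L.

5.7 mg/L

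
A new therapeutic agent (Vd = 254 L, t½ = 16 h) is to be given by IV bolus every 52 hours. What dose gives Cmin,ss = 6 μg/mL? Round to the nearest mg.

12975 mg

τ/t½ = 52/16 ≈ 3.25, so f = (1/2)^(52/16) ≈ 0.105112.
Cmin,ss = (D/Vd)·f/(1−f), so D = Cmin,ss·Vd·(1−f)/f.
D = 6 × 254 × (1−f)/f ≈ 6 × 254 × 8.51366 ≈ 12974.82 mg.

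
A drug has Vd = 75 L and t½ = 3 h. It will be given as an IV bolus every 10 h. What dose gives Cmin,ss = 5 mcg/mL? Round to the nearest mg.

τ/t½ = 10/3 ≈ 3.3333, so f = (1/2)^(10/3) ≈ 0.099213.
Cmin,ss = (D/Vd)·f/(1−f), so D = Cmin,ss·Vd·(1−f)/f.
D = 5 × 75 × (1−f)/f ≈ 5 × 75 × 9.07932 ≈ 3404.74 mg.

3405 mg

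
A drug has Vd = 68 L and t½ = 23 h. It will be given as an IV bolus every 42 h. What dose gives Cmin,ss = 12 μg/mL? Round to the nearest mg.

2077 mg

τ/t½ = 42/23 ≈ 1.8261, so f = (1/2)^(42/23) ≈ 0.282029.
Cmin,ss = (D/Vd)·f/(1−f), so D = Cmin,ss·Vd·(1−f)/f.
D = 12 × 68 × (1−f)/f ≈ 12 × 68 × 2.54573 ≈ 2077.32 mg.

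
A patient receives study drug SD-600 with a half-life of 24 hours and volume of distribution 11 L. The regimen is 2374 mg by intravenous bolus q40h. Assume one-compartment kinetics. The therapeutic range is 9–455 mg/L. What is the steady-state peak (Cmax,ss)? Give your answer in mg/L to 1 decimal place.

315.1 mg/L

Over one 40-h interval, 40/24 ≈ 1.6667 half-lives elapse, leaving f ≈ 0.3150 of each dose.
At steady state, accumulation factor R = 1/(1 − e^(−kτ)) ≈ 1.4599.
Each bolus raises the concentration by D/Vd = 2374/11 ≈ 215.818 mg/L.
Steady-state peak Cmax,ss = C₀·R ≈ 215.818 × 1.4599 ≈ 315.073 mg/L.
Peak 315.1 mg/L vs MTC 455 mg/L: below toxic threshold.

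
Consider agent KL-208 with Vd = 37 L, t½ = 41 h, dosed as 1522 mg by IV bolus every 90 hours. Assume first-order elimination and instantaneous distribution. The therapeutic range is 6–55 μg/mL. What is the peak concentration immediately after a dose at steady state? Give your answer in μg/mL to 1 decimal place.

52.6 μg/mL

k = ln2/t½ = ln2/41 ≈ 0.016906 h⁻¹; fraction remaining f = e^(−kτ) = e^(−0.016906×90) ≈ 0.2184.
Accumulation ratio R = 1/(1 − f) ≈ 1/0.7816 ≈ 1.2794.
Each bolus raises the concentration by D/Vd = 1522/37 ≈ 41.135 μg/mL.
Steady-state peak Cmax,ss = C₀·R ≈ 41.135 × 1.2794 ≈ 52.628 μg/mL.
Peak 52.6 μg/mL vs MTC 55 μg/mL: below toxic threshold.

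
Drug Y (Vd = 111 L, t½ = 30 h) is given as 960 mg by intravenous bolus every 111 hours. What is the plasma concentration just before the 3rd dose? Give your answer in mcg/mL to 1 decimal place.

f = (1/2)^(τ/t½) = (1/2)^(111/30) ≈ 0.0769.
C₀ = D/Vd = 960/111 ≈ 8.649 mcg/mL.
Before the 3rd dose, 2 doses have been given. Superposition: Cmin = C₀·(f + f²).
≈ 8.649 × (0.0769 + 0.0059) ≈ 8.649 × 0.0828 ≈ 0.716 mcg/mL.

0.7 mcg/mL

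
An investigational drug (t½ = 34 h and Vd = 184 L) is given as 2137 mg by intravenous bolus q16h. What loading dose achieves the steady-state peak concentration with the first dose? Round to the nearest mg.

7678 mg

f = (1/2)^(16/34) ≈ 0.721670; accumulation ratio R = 1/(1−f) ≈ 3.59286.
Loading dose to hit Cmax,ss on first dose: D_load = D_maint·R ≈ 2137 × 3.59286 ≈ 7677.94 mg.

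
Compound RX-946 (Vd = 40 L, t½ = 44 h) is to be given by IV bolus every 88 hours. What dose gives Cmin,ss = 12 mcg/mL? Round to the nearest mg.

1440 mg

τ/t½ = 88/44 ≈ 2, so f = (1/2)^(88/44) ≈ 0.250000.
Cmin,ss = (D/Vd)·f/(1−f), so D = Cmin,ss·Vd·(1−f)/f.
D = 12 × 40 × (1−f)/f ≈ 12 × 40 × 3.00000 ≈ 1440.00 mg.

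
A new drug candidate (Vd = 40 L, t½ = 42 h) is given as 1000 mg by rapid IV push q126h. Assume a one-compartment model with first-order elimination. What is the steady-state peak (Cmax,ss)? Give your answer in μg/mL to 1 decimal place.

28.6 μg/mL

The dosing interval is 3 half-lives, so f = 2^(−3) = 0.125.
Accumulation ratio R = 1/(1 − f) = 1/0.875 = 8/7.
Single-dose peak C₀ = D/Vd = 1000/40 = 25 μg/mL.
Steady-state peak Cmax,ss = C₀·R = 25 × 8/7 ≈ 28.571 μg/mL.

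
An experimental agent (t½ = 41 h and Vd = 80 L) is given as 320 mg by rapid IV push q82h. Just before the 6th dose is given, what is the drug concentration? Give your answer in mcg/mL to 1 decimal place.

f = (1/2)^(τ/t½) = (1/2)^(82/41) ≈ 0.2500.
C₀ = D/Vd = 320/80 ≈ 4.000 mcg/mL.
Before the 6th dose, 5 doses have been given. Superposition: Cmin = C₀·(f + f² + … + f^5).
≈ 4.000 × (0.2500 + 0.0625 + 0.0156 + 0.0039 + 0.0010) ≈ 4.000 × 0.3330 ≈ 1.332 mcg/mL.

1.3 mcg/mL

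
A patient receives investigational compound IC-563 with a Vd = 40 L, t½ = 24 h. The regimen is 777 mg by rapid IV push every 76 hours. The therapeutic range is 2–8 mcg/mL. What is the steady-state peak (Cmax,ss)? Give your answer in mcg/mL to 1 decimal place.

21.9 mcg/mL

Over one 76-h interval, 76/24 ≈ 3.1667 half-lives elapse, leaving f ≈ 0.1114 of each dose.
At steady state, accumulation factor R = 1/(1 − e^(−kτ)) ≈ 1.1254.
Each bolus raises the concentration by D/Vd = 777/40 ≈ 19.425 mcg/mL.
Cmax,ss = C₀/(1 − f) ≈ 19.425/0.8886 ≈ 21.860 mcg/mL.
Peak 21.9 mcg/mL vs MTC 8 mcg/mL: exceeds toxic threshold.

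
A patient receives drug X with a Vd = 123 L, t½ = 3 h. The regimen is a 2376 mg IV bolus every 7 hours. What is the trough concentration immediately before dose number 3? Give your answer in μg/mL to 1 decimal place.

4.6 μg/mL

f = (1/2)^(τ/t½) = (1/2)^(7/3) ≈ 0.1984.
C₀ = D/Vd = 2376/123 ≈ 19.317 μg/mL.
Before the 3rd dose, 2 doses have been given. Superposition: Cmin = C₀·(f + f²).
≈ 19.317 × (0.1984 + 0.0394) ≈ 19.317 × 0.2378 ≈ 4.594 μg/mL.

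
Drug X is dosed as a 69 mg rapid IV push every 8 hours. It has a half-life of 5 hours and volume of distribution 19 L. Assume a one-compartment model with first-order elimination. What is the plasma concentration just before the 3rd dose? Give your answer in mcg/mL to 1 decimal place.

1.6 mcg/mL

f = (1/2)^(τ/t½) = (1/2)^(8/5) ≈ 0.3299.
C₀ = D/Vd = 69/19 ≈ 3.632 mcg/mL.
Before the 3rd dose, 2 doses have been given. Superposition: Cmin = C₀·(f + f²).
≈ 3.632 × (0.3299 + 0.1088) ≈ 3.632 × 0.4387 ≈ 1.593 mcg/mL.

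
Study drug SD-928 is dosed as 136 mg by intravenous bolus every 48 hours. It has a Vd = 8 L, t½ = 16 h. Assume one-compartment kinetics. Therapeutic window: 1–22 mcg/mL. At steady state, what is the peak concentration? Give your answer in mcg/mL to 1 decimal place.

19.4 mcg/mL

The dosing interval is 3 half-lives, so f = 2^(−3) = 0.125.
At steady state, R = 1/(1 − 0.125) = 8/7.
Single-dose peak C₀ = D/Vd = 136/8 = 17 mcg/mL.
Steady-state peak Cmax,ss = C₀·R = 17 × 8/7 ≈ 19.429 mcg/mL.
Peak 19.4 mcg/mL vs MTC 22 mcg/mL: below toxic threshold.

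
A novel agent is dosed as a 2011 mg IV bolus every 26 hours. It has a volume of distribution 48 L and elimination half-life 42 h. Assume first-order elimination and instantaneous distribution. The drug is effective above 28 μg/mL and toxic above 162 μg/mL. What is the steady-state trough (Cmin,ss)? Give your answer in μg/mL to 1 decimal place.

τ/t½ = 26/42 ≈ 0.61905, so fraction remaining f = (1/2)^(26/42) ≈ 0.6511.
Single-dose peak C₀ = D/Vd = 2011/48 ≈ 41.896 μg/mL.
Steady-state trough Cmin,ss = C₀·f/(1−f) ≈ 41.896 × 0.6511/0.3489 ≈ 78.184 μg/mL.
Trough 78.2 μg/mL vs MEC 28 μg/mL: adequate.

78.2 μg/mL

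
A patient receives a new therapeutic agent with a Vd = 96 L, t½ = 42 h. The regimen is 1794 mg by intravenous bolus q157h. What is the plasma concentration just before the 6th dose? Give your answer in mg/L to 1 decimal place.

f = (1/2)^(τ/t½) = (1/2)^(157/42) ≈ 0.0749.
C₀ = D/Vd = 1794/96 ≈ 18.688 mg/L.
Before the 6th dose, 5 doses have been given. Superposition: Cmin = C₀·(f + f² + … + f^5).
≈ 18.688 × (0.0749 + 0.0056 + 0.0004 + 0.0000 + 0.0000) ≈ 18.688 × 0.0809 ≈ 1.512 mg/L.

1.5 mg/L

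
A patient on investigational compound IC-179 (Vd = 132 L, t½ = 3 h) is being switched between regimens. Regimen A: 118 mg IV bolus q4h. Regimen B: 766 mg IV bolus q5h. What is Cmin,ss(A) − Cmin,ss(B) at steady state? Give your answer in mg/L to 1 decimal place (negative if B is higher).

Regimen A: f = (1/2)^(4/3) ≈ 0.3969; Cmin,ss = (118/132)·f/(1−f) ≈ 0.588 mg/L.
Regimen B: f = (1/2)^(5/3) ≈ 0.3150; Cmin,ss = (766/132)·f/(1−f) ≈ 2.669 mg/L.
Difference ≈ 0.588 − 2.669 ≈ -2.081 mg/L.

-2.1 mg/L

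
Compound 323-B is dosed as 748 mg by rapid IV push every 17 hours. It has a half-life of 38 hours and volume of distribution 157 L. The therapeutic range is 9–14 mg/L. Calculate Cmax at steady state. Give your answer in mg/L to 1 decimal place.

17.9 mg/L

Over one 17-h interval, 17/38 ≈ 0.44737 half-lives elapse, leaving f ≈ 0.7334 of each dose.
Accumulation ratio R = 1/(1 − f) ≈ 1/0.2666 ≈ 3.7509.
Single-dose peak C₀ = D/Vd = 748/157 ≈ 4.764 mg/L.
Steady-state peak Cmax,ss = C₀·R ≈ 4.764 × 3.7509 ≈ 17.869 mg/L.
Peak 17.9 mg/L vs MTC 14 mg/L: exceeds toxic threshold.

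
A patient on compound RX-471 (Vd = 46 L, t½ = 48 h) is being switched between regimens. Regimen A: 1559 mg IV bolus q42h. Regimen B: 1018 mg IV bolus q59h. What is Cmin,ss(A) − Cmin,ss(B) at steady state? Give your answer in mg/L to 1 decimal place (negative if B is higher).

Regimen A: f = (1/2)^(42/48) ≈ 0.5453; Cmin,ss = (1559/46)·f/(1−f) ≈ 40.644 mg/L.
Regimen B: f = (1/2)^(59/48) ≈ 0.4266; Cmin,ss = (1018/46)·f/(1−f) ≈ 16.465 mg/L.
Difference ≈ 40.644 − 16.465 ≈ 24.179 mg/L.

24.2 mg/L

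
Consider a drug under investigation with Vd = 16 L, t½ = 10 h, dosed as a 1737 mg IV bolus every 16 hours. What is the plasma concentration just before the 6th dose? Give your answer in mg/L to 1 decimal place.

53.2 mg/L

f = (1/2)^(τ/t½) = (1/2)^(16/10) ≈ 0.3299.
C₀ = D/Vd = 1737/16 ≈ 108.562 mg/L.
Before the 6th dose, 5 doses have been given. Superposition: Cmin = C₀·(f + f² + … + f^5).
≈ 108.562 × (0.3299 + 0.1088 + 0.0359 + 0.0118 + 0.0039) ≈ 108.562 × 0.4903 ≈ 53.228 mg/L.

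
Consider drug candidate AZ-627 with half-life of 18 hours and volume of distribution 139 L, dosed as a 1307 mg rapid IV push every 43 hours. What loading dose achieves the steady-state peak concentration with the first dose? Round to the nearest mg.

f = (1/2)^(43/18) ≈ 0.190929; accumulation ratio R = 1/(1−f) ≈ 1.23599.
Loading dose to hit Cmax,ss on first dose: D_load = D_maint·R ≈ 1307 × 1.23599 ≈ 1615.44 mg.

1615 mg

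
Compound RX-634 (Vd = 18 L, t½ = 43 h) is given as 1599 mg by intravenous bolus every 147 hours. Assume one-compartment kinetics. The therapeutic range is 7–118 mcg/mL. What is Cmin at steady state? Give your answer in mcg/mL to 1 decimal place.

9.2 mcg/mL

k = ln2/t½ = ln2/43 ≈ 0.016120 h⁻¹; fraction remaining f = e^(−kτ) = e^(−0.016120×147) ≈ 0.0935.
At steady state, accumulation factor R = 1/(1 − e^(−kτ)) ≈ 1.1031.
Each bolus raises the concentration by D/Vd = 1599/18 ≈ 88.833 mcg/mL.
Cmax,ss = C₀/(1 − f) ≈ 88.833/0.9065 ≈ 97.996 mcg/mL.
One interval later, Cmin,ss = Cmax,ss·e^(−kτ) ≈ 97.996 × 0.0935 ≈ 9.163 mcg/mL.
Trough 9.2 mcg/mL vs MEC 7 mcg/mL: adequate.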